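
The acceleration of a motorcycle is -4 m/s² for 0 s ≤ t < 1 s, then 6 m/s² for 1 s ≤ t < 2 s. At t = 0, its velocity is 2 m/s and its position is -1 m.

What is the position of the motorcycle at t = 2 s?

On each constant-a segment, Δv = aΔt and Δx = v₀Δt + ½aΔt²; chain segment to segment.
0–1 s: v starts 2 m/s; Δx = 2·1 + ½·-4·1² = 0 m; v ends -2 m/s.
1–2 s: v starts -2 m/s; Δx = -2·1 + ½·6·1² = 1 m; v ends 4 m/s.
x(2) = -1 + Σ Δx = 0 m.

0 m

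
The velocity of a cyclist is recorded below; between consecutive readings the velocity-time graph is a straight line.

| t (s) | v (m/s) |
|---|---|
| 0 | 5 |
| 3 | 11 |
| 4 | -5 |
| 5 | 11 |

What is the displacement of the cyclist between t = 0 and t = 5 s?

30 m

Displacement is the signed area under the v-t curve.
0–3 s: ½(5 + 11)(3) = 24 m
3–4 s: ½(11 + -5)(1) = 3 m
4–5 s: ½(-5 + 11)(1) = 3 m
Net displacement = 30 m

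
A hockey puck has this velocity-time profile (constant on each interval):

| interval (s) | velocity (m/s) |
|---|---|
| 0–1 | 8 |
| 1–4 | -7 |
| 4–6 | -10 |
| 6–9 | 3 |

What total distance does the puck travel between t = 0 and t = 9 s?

58 m

Total distance travelled is ∫|v| dt — sum the magnitudes of each area piece.
0–1 s: |8| × 1 = 8 m
1–4 s: |-7| × 3 = 21 m
4–6 s: |-10| × 2 = 20 m
6–9 s: |3| × 3 = 9 m
Total distance = 58 m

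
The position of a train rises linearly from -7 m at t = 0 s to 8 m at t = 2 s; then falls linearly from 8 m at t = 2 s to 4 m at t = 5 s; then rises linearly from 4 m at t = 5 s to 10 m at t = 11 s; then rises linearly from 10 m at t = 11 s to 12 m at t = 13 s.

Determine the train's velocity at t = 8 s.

Velocity is the slope of the x-t graph on 5–11 s: (10 − 4)/(11 − 5) = 1 m/s.

1 m/s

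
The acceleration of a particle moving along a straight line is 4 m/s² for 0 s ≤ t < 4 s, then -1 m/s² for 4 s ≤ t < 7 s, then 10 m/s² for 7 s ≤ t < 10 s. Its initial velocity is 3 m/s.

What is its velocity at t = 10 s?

Δv equals the area under the a-t graph; then v = v₀ + Δv.
0–4 s: 4 × 4 = 16 m/s
4–7 s: -1 × 3 = -3 m/s
7–10 s: 10 × 3 = 30 m/s
Δv = 43 m/s, so v(10) = 3 + (43) = 46 m/s.

46 m/s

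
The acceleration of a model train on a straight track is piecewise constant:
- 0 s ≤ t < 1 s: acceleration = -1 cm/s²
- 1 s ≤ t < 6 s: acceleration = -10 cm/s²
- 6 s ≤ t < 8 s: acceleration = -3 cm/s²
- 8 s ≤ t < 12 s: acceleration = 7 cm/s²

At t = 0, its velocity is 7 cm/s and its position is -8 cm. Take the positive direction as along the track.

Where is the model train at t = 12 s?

-334.5 cm

On each constant-a segment, Δv = aΔt and Δx = v₀Δt + ½aΔt²; chain segment to segment.
0–1 s: v starts 7 cm/s; Δx = 7·1 + ½·-1·1² = 6.5 cm; v ends 6 cm/s.
1–6 s: v starts 6 cm/s; Δx = 6·5 + ½·-10·5² = -95 cm; v ends -44 cm/s.
6–8 s: v starts -44 cm/s; Δx = -44·2 + ½·-3·2² = -94 cm; v ends -50 cm/s.
8–12 s: v starts -50 cm/s; Δx = -50·4 + ½·7·4² = -144 cm; v ends -22 cm/s.
x(12) = -8 + Σ Δx = -334.5 cm.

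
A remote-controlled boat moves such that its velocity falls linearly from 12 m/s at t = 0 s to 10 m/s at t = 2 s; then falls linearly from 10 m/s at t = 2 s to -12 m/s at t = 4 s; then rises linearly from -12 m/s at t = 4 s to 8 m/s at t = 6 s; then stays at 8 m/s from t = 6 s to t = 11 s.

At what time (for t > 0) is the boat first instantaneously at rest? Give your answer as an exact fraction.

t = 32/11 s

v changes sign on 2–4 s (from 10 to -12); the graph is linear there, so v = 0 at t = 2 + (-10)·(4 − 2)/(-12 − 10) = 32/11 s.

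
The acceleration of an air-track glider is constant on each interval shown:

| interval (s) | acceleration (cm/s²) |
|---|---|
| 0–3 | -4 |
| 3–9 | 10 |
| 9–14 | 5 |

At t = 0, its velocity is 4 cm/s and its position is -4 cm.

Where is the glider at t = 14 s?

444.5 cm

On each constant-a segment, Δv = aΔt and Δx = v₀Δt + ½aΔt²; chain segment to segment.
0–3 s: v starts 4 cm/s; Δx = 4·3 + ½·-4·3² = -6 cm; v ends -8 cm/s.
3–9 s: v starts -8 cm/s; Δx = -8·6 + ½·10·6² = 132 cm; v ends 52 cm/s.
9–14 s: v starts 52 cm/s; Δx = 52·5 + ½·5·5² = 322.5 cm; v ends 77 cm/s.
x(14) = -4 + Σ Δx = 444.5 cm.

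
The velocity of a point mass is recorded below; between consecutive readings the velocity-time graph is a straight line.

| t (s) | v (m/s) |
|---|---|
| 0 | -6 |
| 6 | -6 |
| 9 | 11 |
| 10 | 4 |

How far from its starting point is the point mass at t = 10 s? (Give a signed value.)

Displacement is the signed area under the v-t curve.
0–6 s: -6 × 6 = -36 m
6–9 s: ½(-6 + 11)(3) = 7.5 m
9–10 s: ½(11 + 4)(1) = 7.5 m
Net displacement = -21 m

-21 m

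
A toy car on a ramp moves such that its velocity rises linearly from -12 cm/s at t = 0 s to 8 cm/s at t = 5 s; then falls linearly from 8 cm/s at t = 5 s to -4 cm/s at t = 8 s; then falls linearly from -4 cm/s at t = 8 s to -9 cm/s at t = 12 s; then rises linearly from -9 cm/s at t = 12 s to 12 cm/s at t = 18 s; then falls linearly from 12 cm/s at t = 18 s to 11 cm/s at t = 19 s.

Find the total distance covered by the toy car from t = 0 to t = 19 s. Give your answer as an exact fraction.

Distance (not displacement) is the total path length: add the absolute areas under v-t.
0–5 s: v = 0 at t = 3 s; triangle areas 18 + 8 = 26 cm
5–8 s: v = 0 at t = 7 s; triangle areas 8 + 2 = 10 cm
8–12 s: |½(-4 + -9)(4)| = 26 cm
12–18 s: v = 0 at t = 102/7 s; triangle areas 81/7 + 144/7 = 225/7 cm
18–19 s: |½(12 + 11)(1)| = 11.5 cm
Total distance = 1479/14 cm

1479/14 cm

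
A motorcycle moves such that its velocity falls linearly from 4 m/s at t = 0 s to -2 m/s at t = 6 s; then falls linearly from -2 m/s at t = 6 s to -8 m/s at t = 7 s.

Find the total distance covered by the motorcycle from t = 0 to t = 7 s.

15 m

Total distance travelled is ∫|v| dt — sum the magnitudes of each area piece.
0–6 s: v = 0 at t = 4 s; triangle areas 8 + 2 = 10 m
6–7 s: |½(-2 + -8)(1)| = 5 m
Total distance = 15 m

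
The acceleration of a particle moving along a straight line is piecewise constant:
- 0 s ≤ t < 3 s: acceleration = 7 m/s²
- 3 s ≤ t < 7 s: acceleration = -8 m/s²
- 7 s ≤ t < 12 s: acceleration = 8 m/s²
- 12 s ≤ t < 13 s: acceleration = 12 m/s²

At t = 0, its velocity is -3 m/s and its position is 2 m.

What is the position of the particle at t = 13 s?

On each constant-a segment, Δv = aΔt and Δx = v₀Δt + ½aΔt²; chain segment to segment.
0–3 s: v starts -3 m/s; Δx = -3·3 + ½·7·3² = 22.5 m; v ends 18 m/s.
3–7 s: v starts 18 m/s; Δx = 18·4 + ½·-8·4² = 8 m; v ends -14 m/s.
7–12 s: v starts -14 m/s; Δx = -14·5 + ½·8·5² = 30 m; v ends 26 m/s.
12–13 s: v starts 26 m/s; Δx = 26·1 + ½·12·1² = 32 m; v ends 38 m/s.
x(13) = 2 + Σ Δx = 94.5 m.

94.5 m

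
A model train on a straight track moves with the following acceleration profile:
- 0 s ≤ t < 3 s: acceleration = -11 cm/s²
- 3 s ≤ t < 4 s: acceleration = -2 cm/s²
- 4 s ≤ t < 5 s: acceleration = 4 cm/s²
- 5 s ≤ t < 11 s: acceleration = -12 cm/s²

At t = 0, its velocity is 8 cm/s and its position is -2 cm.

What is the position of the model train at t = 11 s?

On each constant-a segment, Δv = aΔt and Δx = v₀Δt + ½aΔt²; chain segment to segment.
0–3 s: v starts 8 cm/s; Δx = 8·3 + ½·-11·3² = -25.5 cm; v ends -25 cm/s.
3–4 s: v starts -25 cm/s; Δx = -25·1 + ½·-2·1² = -26 cm; v ends -27 cm/s.
4–5 s: v starts -27 cm/s; Δx = -27·1 + ½·4·1² = -25 cm; v ends -23 cm/s.
5–11 s: v starts -23 cm/s; Δx = -23·6 + ½·-12·6² = -354 cm; v ends -95 cm/s.
x(11) = -2 + Σ Δx = -432.5 cm.

-432.5 cm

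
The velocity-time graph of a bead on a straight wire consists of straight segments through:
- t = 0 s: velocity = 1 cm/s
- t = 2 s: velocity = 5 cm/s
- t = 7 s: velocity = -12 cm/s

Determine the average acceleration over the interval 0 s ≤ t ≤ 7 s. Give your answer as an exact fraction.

-13/7 cm/s²

Average acceleration = Δv/Δt = (-12 − 1)/(7 − 0) = -13/7 cm/s².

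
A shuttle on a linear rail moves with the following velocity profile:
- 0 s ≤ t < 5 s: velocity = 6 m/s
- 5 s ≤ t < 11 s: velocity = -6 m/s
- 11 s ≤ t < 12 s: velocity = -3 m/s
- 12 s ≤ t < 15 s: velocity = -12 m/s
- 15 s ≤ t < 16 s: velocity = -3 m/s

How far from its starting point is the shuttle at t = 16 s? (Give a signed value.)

-48 m

Displacement is the signed area under the v-t curve.
0–5 s: 6 × 5 = 30 m
5–11 s: -6 × 6 = -36 m
11–12 s: -3 × 1 = -3 m
12–15 s: -12 × 3 = -36 m
15–16 s: -3 × 1 = -3 m
Net displacement = -48 m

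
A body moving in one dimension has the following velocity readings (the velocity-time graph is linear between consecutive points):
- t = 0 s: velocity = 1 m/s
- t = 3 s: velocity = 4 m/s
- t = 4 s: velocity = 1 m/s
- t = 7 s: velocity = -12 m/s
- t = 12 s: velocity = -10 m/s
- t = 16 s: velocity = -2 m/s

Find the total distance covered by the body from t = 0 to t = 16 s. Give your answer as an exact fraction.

Total distance travelled is ∫|v| dt — sum the magnitudes of each area piece.
0–3 s: |½(1 + 4)(3)| = 7.5 m
3–4 s: |½(4 + 1)(1)| = 2.5 m
4–7 s: v = 0 at t = 55/13 s; triangle areas 3/26 + 216/13 = 435/26 m
7–12 s: |½(-12 + -10)(5)| = 55 m
12–16 s: |½(-10 + -2)(4)| = 24 m
Total distance = 2749/26 m

2749/26 m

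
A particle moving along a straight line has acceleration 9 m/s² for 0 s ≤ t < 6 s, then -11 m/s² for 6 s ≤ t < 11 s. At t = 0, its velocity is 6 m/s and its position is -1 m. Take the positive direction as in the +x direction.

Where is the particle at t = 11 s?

359.5 m

On each constant-a segment, Δv = aΔt and Δx = v₀Δt + ½aΔt²; chain segment to segment.
0–6 s: v starts 6 m/s; Δx = 6·6 + ½·9·6² = 198 m; v ends 60 m/s.
6–11 s: v starts 60 m/s; Δx = 60·5 + ½·-11·5² = 162.5 m; v ends 5 m/s.
x(11) = -1 + Σ Δx = 359.5 m.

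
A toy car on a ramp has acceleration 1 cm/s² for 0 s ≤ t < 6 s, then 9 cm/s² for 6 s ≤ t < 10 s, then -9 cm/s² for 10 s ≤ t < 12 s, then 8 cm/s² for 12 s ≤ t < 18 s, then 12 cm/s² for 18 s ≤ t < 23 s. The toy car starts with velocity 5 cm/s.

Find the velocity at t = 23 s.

Δv equals the area under the a-t graph; then v = v₀ + Δv.
0–6 s: 1 × 6 = 6 cm/s
6–10 s: 9 × 4 = 36 cm/s
10–12 s: -9 × 2 = -18 cm/s
12–18 s: 8 × 6 = 48 cm/s
18–23 s: 12 × 5 = 60 cm/s
Δv = 132 cm/s, so v(23) = 5 + (132) = 137 cm/s.

137 cm/s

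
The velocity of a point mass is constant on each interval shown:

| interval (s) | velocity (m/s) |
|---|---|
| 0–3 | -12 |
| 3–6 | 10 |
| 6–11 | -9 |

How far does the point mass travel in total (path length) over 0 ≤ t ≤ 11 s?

Distance (not displacement) is the total path length: add the absolute areas under v-t.
0–3 s: |-12| × 3 = 36 m
3–6 s: |10| × 3 = 30 m
6–11 s: |-9| × 5 = 45 m
Total distance = 111 m

111 m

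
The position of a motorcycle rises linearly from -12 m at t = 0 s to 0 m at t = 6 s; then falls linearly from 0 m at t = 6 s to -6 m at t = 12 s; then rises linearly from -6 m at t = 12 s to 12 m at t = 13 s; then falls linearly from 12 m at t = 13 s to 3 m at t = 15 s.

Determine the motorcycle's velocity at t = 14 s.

-4.5 m/s

Velocity is the slope of the x-t graph on 13–15 s: (3 − 12)/(15 − 13) = -4.5 m/s.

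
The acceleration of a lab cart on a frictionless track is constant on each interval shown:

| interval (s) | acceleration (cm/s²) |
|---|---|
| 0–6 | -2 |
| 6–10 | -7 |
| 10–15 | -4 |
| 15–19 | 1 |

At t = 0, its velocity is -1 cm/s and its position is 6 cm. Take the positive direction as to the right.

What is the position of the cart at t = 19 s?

-635 cm

On each constant-a segment, Δv = aΔt and Δx = v₀Δt + ½aΔt²; chain segment to segment.
0–6 s: v starts -1 cm/s; Δx = -1·6 + ½·-2·6² = -42 cm; v ends -13 cm/s.
6–10 s: v starts -13 cm/s; Δx = -13·4 + ½·-7·4² = -108 cm; v ends -41 cm/s.
10–15 s: v starts -41 cm/s; Δx = -41·5 + ½·-4·5² = -255 cm; v ends -61 cm/s.
15–19 s: v starts -61 cm/s; Δx = -61·4 + ½·1·4² = -236 cm; v ends -57 cm/s.
x(19) = 6 + Σ Δx = -635 cm.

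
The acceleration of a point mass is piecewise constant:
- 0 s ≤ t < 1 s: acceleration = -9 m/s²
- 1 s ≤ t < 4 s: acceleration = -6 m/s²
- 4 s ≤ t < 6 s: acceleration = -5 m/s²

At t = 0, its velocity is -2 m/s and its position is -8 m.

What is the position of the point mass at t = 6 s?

-142.5 m

On each constant-a segment, Δv = aΔt and Δx = v₀Δt + ½aΔt²; chain segment to segment.
0–1 s: v starts -2 m/s; Δx = -2·1 + ½·-9·1² = -6.5 m; v ends -11 m/s.
1–4 s: v starts -11 m/s; Δx = -11·3 + ½·-6·3² = -60 m; v ends -29 m/s.
4–6 s: v starts -29 m/s; Δx = -29·2 + ½·-5·2² = -68 m; v ends -39 m/s.
x(6) = -8 + Σ Δx = -142.5 m.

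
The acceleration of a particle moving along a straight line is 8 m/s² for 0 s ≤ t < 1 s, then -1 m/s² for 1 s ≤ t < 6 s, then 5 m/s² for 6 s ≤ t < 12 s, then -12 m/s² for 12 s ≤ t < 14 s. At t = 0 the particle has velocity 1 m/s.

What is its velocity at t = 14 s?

10 m/s

Δv equals the area under the a-t graph; then v = v₀ + Δv.
0–1 s: 8 × 1 = 8 m/s
1–6 s: -1 × 5 = -5 m/s
6–12 s: 5 × 6 = 30 m/s
12–14 s: -12 × 2 = -24 m/s
Δv = 9 m/s, so v(14) = 1 + (9) = 10 m/s.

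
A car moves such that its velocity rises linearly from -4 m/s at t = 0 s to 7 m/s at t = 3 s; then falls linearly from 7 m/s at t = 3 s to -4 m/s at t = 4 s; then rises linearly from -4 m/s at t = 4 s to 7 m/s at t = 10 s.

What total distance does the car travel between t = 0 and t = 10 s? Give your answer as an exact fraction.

Total distance travelled is ∫|v| dt — sum the magnitudes of each area piece.
0–3 s: v = 0 at t = 12/11 s; triangle areas 24/11 + 147/22 = 195/22 m
3–4 s: v = 0 at t = 40/11 s; triangle areas 49/22 + 8/11 = 65/22 m
4–10 s: v = 0 at t = 68/11 s; triangle areas 48/11 + 147/11 = 195/11 m
Total distance = 325/11 m

325/11 m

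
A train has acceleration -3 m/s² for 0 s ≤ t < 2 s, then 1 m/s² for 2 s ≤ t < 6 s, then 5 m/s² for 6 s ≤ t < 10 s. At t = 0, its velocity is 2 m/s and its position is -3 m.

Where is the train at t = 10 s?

On each constant-a segment, Δv = aΔt and Δx = v₀Δt + ½aΔt²; chain segment to segment.
0–2 s: v starts 2 m/s; Δx = 2·2 + ½·-3·2² = -2 m; v ends -4 m/s.
2–6 s: v starts -4 m/s; Δx = -4·4 + ½·1·4² = -8 m; v ends 0 m/s.
6–10 s: v starts 0 m/s; Δx = 0·4 + ½·5·4² = 40 m; v ends 20 m/s.
x(10) = -3 + Σ Δx = 27 m.

27 m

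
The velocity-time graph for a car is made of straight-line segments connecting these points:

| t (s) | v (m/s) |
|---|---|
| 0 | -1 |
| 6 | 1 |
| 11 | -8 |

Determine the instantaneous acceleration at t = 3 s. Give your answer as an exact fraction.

Acceleration is the slope of the v-t graph on 0–6 s: (1 − -1)/(6 − 0) = 1/3 m/s².

1/3 m/s²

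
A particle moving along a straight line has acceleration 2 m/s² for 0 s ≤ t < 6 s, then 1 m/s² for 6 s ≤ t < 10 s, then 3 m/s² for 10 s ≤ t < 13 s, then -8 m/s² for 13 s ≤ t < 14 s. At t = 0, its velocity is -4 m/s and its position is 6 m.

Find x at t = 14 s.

On each constant-a segment, Δv = aΔt and Δx = v₀Δt + ½aΔt²; chain segment to segment.
0–6 s: v starts -4 m/s; Δx = -4·6 + ½·2·6² = 12 m; v ends 8 m/s.
6–10 s: v starts 8 m/s; Δx = 8·4 + ½·1·4² = 40 m; v ends 12 m/s.
10–13 s: v starts 12 m/s; Δx = 12·3 + ½·3·3² = 49.5 m; v ends 21 m/s.
13–14 s: v starts 21 m/s; Δx = 21·1 + ½·-8·1² = 17 m; v ends 13 m/s.
x(14) = 6 + Σ Δx = 124.5 m.

124.5 m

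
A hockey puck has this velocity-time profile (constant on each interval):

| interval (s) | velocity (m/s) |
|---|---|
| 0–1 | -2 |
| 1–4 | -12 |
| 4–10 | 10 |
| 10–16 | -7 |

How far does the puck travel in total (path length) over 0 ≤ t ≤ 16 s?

Total distance travelled is ∫|v| dt — sum the magnitudes of each area piece.
0–1 s: |-2| × 1 = 2 m
1–4 s: |-12| × 3 = 36 m
4–10 s: |10| × 6 = 60 m
10–16 s: |-7| × 6 = 42 m
Total distance = 140 m

140 m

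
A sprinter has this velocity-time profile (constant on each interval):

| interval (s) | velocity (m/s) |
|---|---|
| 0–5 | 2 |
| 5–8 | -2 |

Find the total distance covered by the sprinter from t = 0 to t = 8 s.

Total distance travelled is ∫|v| dt — sum the magnitudes of each area piece.
0–5 s: |2| × 5 = 10 m
5–8 s: |-2| × 3 = 6 m
Total distance = 16 m

16 m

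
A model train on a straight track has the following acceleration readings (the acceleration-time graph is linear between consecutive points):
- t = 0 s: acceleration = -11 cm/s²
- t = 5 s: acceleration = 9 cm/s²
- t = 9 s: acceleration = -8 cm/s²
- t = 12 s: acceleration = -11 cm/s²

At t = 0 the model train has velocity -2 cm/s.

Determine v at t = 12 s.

Δv equals the area under the a-t graph; then v = v₀ + Δv.
0–5 s: ½(-11 + 9)(5) = -5 cm/s
5–9 s: ½(9 + -8)(4) = 2 cm/s
9–12 s: ½(-8 + -11)(3) = -28.5 cm/s
Δv = -31.5 cm/s, so v(12) = -2 + (-31.5) = -33.5 cm/s.

-33.5 cm/s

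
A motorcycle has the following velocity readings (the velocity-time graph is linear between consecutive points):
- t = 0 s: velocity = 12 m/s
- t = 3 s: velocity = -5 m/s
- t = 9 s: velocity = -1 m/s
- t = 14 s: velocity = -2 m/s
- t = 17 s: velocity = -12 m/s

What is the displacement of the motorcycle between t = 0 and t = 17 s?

Net displacement equals the area under the velocity-time graph (areas below the axis count negative).
0–3 s: ½(12 + -5)(3) = 10.5 m
3–9 s: ½(-5 + -1)(6) = -18 m
9–14 s: ½(-1 + -2)(5) = -7.5 m
14–17 s: ½(-2 + -12)(3) = -21 m
Net displacement = -36 m

-36 m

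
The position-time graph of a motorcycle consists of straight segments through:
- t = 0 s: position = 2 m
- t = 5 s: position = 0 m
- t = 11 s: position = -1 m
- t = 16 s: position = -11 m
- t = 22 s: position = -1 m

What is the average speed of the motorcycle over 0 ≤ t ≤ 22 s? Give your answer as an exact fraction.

Average speed = (total path length)/(elapsed time); on a piecewise-linear x-t graph the path length is Σ|Δx|.
0–5 s: |Δx| = |0 − 2| = 2 m
5–11 s: |Δx| = |-1 − 0| = 1 m
11–16 s: |Δx| = |-11 − -1| = 10 m
16–22 s: |Δx| = |-1 − -11| = 10 m
Total path = 23 m; average speed = 23/22 = 23/22 m/s.

23/22 m/s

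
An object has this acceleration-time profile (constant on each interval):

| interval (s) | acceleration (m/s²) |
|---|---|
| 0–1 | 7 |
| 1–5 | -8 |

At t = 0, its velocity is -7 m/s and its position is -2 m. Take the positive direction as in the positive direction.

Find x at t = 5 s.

-69.5 m

On each constant-a segment, Δv = aΔt and Δx = v₀Δt + ½aΔt²; chain segment to segment.
0–1 s: v starts -7 m/s; Δx = -7·1 + ½·7·1² = -3.5 m; v ends 0 m/s.
1–5 s: v starts 0 m/s; Δx = 0·4 + ½·-8·4² = -64 m; v ends -32 m/s.
x(5) = -2 + Σ Δx = -69.5 m.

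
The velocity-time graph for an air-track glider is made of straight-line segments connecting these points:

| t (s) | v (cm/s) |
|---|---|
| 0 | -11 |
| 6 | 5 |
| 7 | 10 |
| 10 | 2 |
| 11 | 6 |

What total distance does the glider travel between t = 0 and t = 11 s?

56.875 cm

Distance (not displacement) is the total path length: add the absolute areas under v-t.
0–6 s: v = 0 at t = 4.125 s; triangle areas 22.6875 + 4.6875 = 27.375 cm
6–7 s: |½(5 + 10)(1)| = 7.5 cm
7–10 s: |½(10 + 2)(3)| = 18 cm
10–11 s: |½(2 + 6)(1)| = 4 cm
Total distance = 56.875 cm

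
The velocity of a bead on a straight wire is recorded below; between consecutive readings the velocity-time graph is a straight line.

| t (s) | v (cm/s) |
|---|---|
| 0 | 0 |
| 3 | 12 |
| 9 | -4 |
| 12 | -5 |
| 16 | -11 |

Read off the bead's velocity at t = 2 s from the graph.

On 0–3 s the graph is linear from 0 to 12 cm/s: v(2) = 0 + (12 − 0)·(2 − 0)/(3 − 0) = 8 cm/s.

8 cm/s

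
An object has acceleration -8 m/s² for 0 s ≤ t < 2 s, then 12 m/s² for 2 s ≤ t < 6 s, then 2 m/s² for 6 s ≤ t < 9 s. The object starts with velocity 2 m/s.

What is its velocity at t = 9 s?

Δv equals the area under the a-t graph; then v = v₀ + Δv.
0–2 s: -8 × 2 = -16 m/s
2–6 s: 12 × 4 = 48 m/s
6–9 s: 2 × 3 = 6 m/s
Δv = 38 m/s, so v(9) = 2 + (38) = 40 m/s.

40 m/s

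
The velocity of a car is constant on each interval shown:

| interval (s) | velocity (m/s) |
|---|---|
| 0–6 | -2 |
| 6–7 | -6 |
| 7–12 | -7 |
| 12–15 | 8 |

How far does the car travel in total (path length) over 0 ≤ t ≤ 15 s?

Total distance travelled is ∫|v| dt — sum the magnitudes of each area piece.
0–6 s: |-2| × 6 = 12 m
6–7 s: |-6| × 1 = 6 m
7–12 s: |-7| × 5 = 35 m
12–15 s: |8| × 3 = 24 m
Total distance = 77 m

77 m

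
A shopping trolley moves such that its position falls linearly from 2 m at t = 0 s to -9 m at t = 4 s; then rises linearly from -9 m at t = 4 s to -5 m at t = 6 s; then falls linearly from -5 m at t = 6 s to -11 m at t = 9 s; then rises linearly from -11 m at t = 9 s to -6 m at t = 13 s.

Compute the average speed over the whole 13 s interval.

Average speed = (total path length)/(elapsed time); on a piecewise-linear x-t graph the path length is Σ|Δx|.
0–4 s: |Δx| = |-9 − 2| = 11 m
4–6 s: |Δx| = |-5 − -9| = 4 m
6–9 s: |Δx| = |-11 − -5| = 6 m
9–13 s: |Δx| = |-6 − -11| = 5 m
Total path = 26 m; average speed = 26/13 = 2 m/s.

2 m/s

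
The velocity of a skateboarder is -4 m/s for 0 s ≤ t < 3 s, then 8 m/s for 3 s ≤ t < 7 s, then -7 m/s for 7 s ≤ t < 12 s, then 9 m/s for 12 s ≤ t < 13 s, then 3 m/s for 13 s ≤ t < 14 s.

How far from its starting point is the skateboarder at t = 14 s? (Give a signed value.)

Net displacement equals the area under the velocity-time graph (areas below the axis count negative).
0–3 s: -4 × 3 = -12 m
3–7 s: 8 × 4 = 32 m
7–12 s: -7 × 5 = -35 m
12–13 s: 9 × 1 = 9 m
13–14 s: 3 × 1 = 3 m
Net displacement = -3 m

-3 m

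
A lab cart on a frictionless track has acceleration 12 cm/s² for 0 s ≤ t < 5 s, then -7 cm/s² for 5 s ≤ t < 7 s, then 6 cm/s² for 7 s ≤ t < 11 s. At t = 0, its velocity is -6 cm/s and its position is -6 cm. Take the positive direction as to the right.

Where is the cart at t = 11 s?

416 cm

On each constant-a segment, Δv = aΔt and Δx = v₀Δt + ½aΔt²; chain segment to segment.
0–5 s: v starts -6 cm/s; Δx = -6·5 + ½·12·5² = 120 cm; v ends 54 cm/s.
5–7 s: v starts 54 cm/s; Δx = 54·2 + ½·-7·2² = 94 cm; v ends 40 cm/s.
7–11 s: v starts 40 cm/s; Δx = 40·4 + ½·6·4² = 208 cm; v ends 64 cm/s.
x(11) = -6 + Σ Δx = 416 cm.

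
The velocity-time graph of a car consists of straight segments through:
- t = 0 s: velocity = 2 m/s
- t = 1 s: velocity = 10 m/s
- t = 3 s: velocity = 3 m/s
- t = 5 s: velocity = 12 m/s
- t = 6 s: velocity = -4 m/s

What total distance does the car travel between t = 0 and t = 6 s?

39 m

Distance (not displacement) is the total path length: add the absolute areas under v-t.
0–1 s: |½(2 + 10)(1)| = 6 m
1–3 s: |½(10 + 3)(2)| = 13 m
3–5 s: |½(3 + 12)(2)| = 15 m
5–6 s: v = 0 at t = 5.75 s; triangle areas 4.5 + 0.5 = 5 m
Total distance = 39 m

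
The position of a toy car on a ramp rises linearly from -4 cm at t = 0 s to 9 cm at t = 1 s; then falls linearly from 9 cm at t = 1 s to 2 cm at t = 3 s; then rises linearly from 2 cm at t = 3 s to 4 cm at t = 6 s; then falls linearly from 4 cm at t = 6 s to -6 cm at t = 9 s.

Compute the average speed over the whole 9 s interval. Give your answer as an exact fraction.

32/9 cm/s

Average speed = (total path length)/(elapsed time); on a piecewise-linear x-t graph the path length is Σ|Δx|.
0–1 s: |Δx| = |9 − -4| = 13 cm
1–3 s: |Δx| = |2 − 9| = 7 cm
3–6 s: |Δx| = |4 − 2| = 2 cm
6–9 s: |Δx| = |-6 − 4| = 10 cm
Total path = 32 cm; average speed = 32/9 = 32/9 cm/s.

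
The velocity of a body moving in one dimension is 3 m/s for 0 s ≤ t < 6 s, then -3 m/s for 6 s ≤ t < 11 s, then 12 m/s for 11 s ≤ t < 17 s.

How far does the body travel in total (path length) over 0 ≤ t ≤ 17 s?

Distance (not displacement) is the total path length: add the absolute areas under v-t.
0–6 s: |3| × 6 = 18 m
6–11 s: |-3| × 5 = 15 m
11–17 s: |12| × 6 = 72 m
Total distance = 105 m

105 m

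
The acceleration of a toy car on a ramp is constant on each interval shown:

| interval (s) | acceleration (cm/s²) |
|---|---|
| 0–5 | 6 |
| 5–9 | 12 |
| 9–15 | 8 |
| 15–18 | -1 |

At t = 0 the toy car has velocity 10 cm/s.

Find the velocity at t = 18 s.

133 cm/s

Δv equals the area under the a-t graph; then v = v₀ + Δv.
0–5 s: 6 × 5 = 30 cm/s
5–9 s: 12 × 4 = 48 cm/s
9–15 s: 8 × 6 = 48 cm/s
15–18 s: -1 × 3 = -3 cm/s
Δv = 123 cm/s, so v(18) = 10 + (123) = 133 cm/s.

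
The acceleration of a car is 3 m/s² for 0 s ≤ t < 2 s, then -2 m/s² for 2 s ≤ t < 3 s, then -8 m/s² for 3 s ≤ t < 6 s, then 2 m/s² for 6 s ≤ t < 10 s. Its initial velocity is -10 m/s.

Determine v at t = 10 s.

Δv equals the area under the a-t graph; then v = v₀ + Δv.
0–2 s: 3 × 2 = 6 m/s
2–3 s: -2 × 1 = -2 m/s
3–6 s: -8 × 3 = -24 m/s
6–10 s: 2 × 4 = 8 m/s
Δv = -12 m/s, so v(10) = -10 + (-12) = -22 m/s.

-22 m/s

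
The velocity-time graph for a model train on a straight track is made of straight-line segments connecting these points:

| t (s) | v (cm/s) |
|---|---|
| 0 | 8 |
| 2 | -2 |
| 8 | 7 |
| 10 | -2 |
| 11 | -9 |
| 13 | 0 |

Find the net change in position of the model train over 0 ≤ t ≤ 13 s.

Displacement is the signed area under the v-t curve.
0–2 s: ½(8 + -2)(2) = 6 cm
2–8 s: ½(-2 + 7)(6) = 15 cm
8–10 s: ½(7 + -2)(2) = 5 cm
10–11 s: ½(-2 + -9)(1) = -5.5 cm
11–13 s: ½(-9 + 0)(2) = -9 cm
Net displacement = 11.5 cm

11.5 cm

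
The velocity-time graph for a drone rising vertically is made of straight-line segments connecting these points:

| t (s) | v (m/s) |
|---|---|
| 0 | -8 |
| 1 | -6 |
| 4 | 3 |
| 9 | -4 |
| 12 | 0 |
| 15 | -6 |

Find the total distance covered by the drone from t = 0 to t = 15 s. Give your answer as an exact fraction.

Total distance travelled is ∫|v| dt — sum the magnitudes of each area piece.
0–1 s: |½(-8 + -6)(1)| = 7 m
1–4 s: v = 0 at t = 3 s; triangle areas 6 + 1.5 = 7.5 m
4–9 s: v = 0 at t = 43/7 s; triangle areas 45/14 + 40/7 = 125/14 m
9–12 s: |½(-4 + 0)(3)| = 6 m
12–15 s: |½(0 + -6)(3)| = 9 m
Total distance = 269/7 m

269/7 m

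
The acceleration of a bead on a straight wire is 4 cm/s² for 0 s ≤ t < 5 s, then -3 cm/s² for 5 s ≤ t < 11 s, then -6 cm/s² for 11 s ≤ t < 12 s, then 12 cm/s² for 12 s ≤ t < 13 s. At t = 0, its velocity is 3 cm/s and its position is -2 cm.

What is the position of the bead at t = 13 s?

On each constant-a segment, Δv = aΔt and Δx = v₀Δt + ½aΔt²; chain segment to segment.
0–5 s: v starts 3 cm/s; Δx = 3·5 + ½·4·5² = 65 cm; v ends 23 cm/s.
5–11 s: v starts 23 cm/s; Δx = 23·6 + ½·-3·6² = 84 cm; v ends 5 cm/s.
11–12 s: v starts 5 cm/s; Δx = 5·1 + ½·-6·1² = 2 cm; v ends -1 cm/s.
12–13 s: v starts -1 cm/s; Δx = -1·1 + ½·12·1² = 5 cm; v ends 11 cm/s.
x(13) = -2 + Σ Δx = 154 cm.

154 cm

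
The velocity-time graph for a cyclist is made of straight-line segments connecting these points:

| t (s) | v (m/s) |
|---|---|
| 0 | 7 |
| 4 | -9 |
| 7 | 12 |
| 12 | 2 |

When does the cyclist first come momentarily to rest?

v changes sign on 0–4 s (from 7 to -9); the graph is linear there, so v = 0 at t = 0 + (-7)·(4 − 0)/(-9 − 7) = 1.75 s.

t = 1.75 s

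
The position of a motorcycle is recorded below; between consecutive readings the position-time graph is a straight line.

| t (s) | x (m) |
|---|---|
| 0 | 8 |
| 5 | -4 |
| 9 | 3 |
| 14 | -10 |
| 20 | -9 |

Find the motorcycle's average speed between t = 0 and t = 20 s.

Average speed = (total path length)/(elapsed time); on a piecewise-linear x-t graph the path length is Σ|Δx|.
0–5 s: |Δx| = |-4 − 8| = 12 m
5–9 s: |Δx| = |3 − -4| = 7 m
9–14 s: |Δx| = |-10 − 3| = 13 m
14–20 s: |Δx| = |-9 − -10| = 1 m
Total path = 33 m; average speed = 33/20 = 1.65 m/s.

1.65 m/s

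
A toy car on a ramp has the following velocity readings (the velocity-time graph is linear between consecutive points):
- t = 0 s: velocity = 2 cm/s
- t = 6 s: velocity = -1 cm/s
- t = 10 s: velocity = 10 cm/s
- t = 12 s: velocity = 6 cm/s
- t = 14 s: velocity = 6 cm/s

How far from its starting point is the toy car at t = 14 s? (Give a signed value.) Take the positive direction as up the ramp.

Net displacement equals the area under the velocity-time graph (areas below the axis count negative).
0–6 s: ½(2 + -1)(6) = 3 cm
6–10 s: ½(-1 + 10)(4) = 18 cm
10–12 s: ½(10 + 6)(2) = 16 cm
12–14 s: 6 × 2 = 12 cm
Net displacement = 49 cm

49 cm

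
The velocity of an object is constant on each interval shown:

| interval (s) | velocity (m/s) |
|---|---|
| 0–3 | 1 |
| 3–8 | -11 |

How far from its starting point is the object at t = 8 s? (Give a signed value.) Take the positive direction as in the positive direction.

Net displacement equals the area under the velocity-time graph (areas below the axis count negative).
0–3 s: 1 × 3 = 3 m
3–8 s: -11 × 5 = -55 m
Net displacement = -52 m

-52 m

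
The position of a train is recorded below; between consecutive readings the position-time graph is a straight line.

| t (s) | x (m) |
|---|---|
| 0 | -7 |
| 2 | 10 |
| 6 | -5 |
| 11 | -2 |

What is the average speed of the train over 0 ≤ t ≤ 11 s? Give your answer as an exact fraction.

Average speed = (total path length)/(elapsed time); on a piecewise-linear x-t graph the path length is Σ|Δx|.
0–2 s: |Δx| = |10 − -7| = 17 m
2–6 s: |Δx| = |-5 − 10| = 15 m
6–11 s: |Δx| = |-2 − -5| = 3 m
Total path = 35 m; average speed = 35/11 = 35/11 m/s.

35/11 m/s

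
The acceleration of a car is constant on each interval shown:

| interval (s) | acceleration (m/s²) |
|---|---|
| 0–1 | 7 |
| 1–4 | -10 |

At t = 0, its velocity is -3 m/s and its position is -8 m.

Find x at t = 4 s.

On each constant-a segment, Δv = aΔt and Δx = v₀Δt + ½aΔt²; chain segment to segment.
0–1 s: v starts -3 m/s; Δx = -3·1 + ½·7·1² = 0.5 m; v ends 4 m/s.
1–4 s: v starts 4 m/s; Δx = 4·3 + ½·-10·3² = -33 m; v ends -26 m/s.
x(4) = -8 + Σ Δx = -40.5 m.

-40.5 m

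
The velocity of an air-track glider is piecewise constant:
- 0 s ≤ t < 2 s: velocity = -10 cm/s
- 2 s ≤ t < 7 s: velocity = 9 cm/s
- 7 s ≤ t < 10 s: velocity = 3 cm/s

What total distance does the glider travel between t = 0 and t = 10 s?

74 cm

Total distance travelled is ∫|v| dt — sum the magnitudes of each area piece.
0–2 s: |-10| × 2 = 20 cm
2–7 s: |9| × 5 = 45 cm
7–10 s: |3| × 3 = 9 cm
Total distance = 74 cm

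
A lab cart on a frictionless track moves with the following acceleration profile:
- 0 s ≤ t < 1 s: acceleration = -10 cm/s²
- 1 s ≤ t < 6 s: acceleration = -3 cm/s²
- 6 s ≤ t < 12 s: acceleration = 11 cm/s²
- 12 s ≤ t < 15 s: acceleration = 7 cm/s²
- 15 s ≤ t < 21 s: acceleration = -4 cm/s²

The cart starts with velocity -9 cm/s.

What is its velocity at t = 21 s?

Δv equals the area under the a-t graph; then v = v₀ + Δv.
0–1 s: -10 × 1 = -10 cm/s
1–6 s: -3 × 5 = -15 cm/s
6–12 s: 11 × 6 = 66 cm/s
12–15 s: 7 × 3 = 21 cm/s
15–21 s: -4 × 6 = -24 cm/s
Δv = 38 cm/s, so v(21) = -9 + (38) = 29 cm/s.

29 cm/s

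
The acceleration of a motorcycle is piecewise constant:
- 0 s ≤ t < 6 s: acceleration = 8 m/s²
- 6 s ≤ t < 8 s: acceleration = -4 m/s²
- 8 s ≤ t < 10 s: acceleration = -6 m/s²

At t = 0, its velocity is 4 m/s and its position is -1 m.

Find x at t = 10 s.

On each constant-a segment, Δv = aΔt and Δx = v₀Δt + ½aΔt²; chain segment to segment.
0–6 s: v starts 4 m/s; Δx = 4·6 + ½·8·6² = 168 m; v ends 52 m/s.
6–8 s: v starts 52 m/s; Δx = 52·2 + ½·-4·2² = 96 m; v ends 44 m/s.
8–10 s: v starts 44 m/s; Δx = 44·2 + ½·-6·2² = 76 m; v ends 32 m/s.
x(10) = -1 + Σ Δx = 339 m.

339 m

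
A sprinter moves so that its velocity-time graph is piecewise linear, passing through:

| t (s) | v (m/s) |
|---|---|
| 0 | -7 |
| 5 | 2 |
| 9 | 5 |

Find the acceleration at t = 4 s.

Acceleration is the slope of the v-t graph on 0–5 s: (2 − -7)/(5 − 0) = 1.8 m/s².

1.8 m/s²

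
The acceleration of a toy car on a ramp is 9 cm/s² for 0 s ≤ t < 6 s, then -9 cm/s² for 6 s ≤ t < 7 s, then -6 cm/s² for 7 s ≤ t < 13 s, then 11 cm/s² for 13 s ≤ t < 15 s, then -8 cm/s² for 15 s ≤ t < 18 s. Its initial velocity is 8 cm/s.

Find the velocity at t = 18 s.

15 cm/s

Δv equals the area under the a-t graph; then v = v₀ + Δv.
0–6 s: 9 × 6 = 54 cm/s
6–7 s: -9 × 1 = -9 cm/s
7–13 s: -6 × 6 = -36 cm/s
13–15 s: 11 × 2 = 22 cm/s
15–18 s: -8 × 3 = -24 cm/s
Δv = 7 cm/s, so v(18) = 8 + (7) = 15 cm/s.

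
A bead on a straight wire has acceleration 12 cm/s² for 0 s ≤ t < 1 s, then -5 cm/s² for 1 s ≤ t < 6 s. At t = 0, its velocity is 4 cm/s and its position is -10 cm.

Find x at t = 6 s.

17.5 cm

On each constant-a segment, Δv = aΔt and Δx = v₀Δt + ½aΔt²; chain segment to segment.
0–1 s: v starts 4 cm/s; Δx = 4·1 + ½·12·1² = 10 cm; v ends 16 cm/s.
1–6 s: v starts 16 cm/s; Δx = 16·5 + ½·-5·5² = 17.5 cm; v ends -9 cm/s.
x(6) = -10 + Σ Δx = 17.5 cm.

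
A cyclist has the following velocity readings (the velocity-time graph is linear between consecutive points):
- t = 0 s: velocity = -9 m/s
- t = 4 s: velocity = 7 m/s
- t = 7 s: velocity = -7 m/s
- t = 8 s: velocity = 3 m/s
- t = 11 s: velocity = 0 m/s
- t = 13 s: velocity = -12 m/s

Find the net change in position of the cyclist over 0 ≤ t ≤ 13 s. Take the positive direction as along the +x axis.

-13.5 m

Net displacement equals the area under the velocity-time graph (areas below the axis count negative).
0–4 s: ½(-9 + 7)(4) = -4 m
4–7 s: ½(7 + -7)(3) = 0 m
7–8 s: ½(-7 + 3)(1) = -2 m
8–11 s: ½(3 + 0)(3) = 4.5 m
11–13 s: ½(0 + -12)(2) = -12 m
Net displacement = -13.5 m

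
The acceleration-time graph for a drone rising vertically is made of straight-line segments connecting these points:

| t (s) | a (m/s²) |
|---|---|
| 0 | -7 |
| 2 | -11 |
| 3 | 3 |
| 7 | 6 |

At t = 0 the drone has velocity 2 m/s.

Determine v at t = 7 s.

-2 m/s

Δv equals the area under the a-t graph; then v = v₀ + Δv.
0–2 s: ½(-7 + -11)(2) = -18 m/s
2–3 s: ½(-11 + 3)(1) = -4 m/s
3–7 s: ½(3 + 6)(4) = 18 m/s
Δv = -4 m/s, so v(7) = 2 + (-4) = -2 m/s.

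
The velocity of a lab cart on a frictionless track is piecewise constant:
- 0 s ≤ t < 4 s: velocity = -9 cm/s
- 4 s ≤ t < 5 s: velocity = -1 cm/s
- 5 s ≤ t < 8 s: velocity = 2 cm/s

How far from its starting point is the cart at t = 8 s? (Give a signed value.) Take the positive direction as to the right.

-31 cm

Displacement is the signed area under the v-t curve.
0–4 s: -9 × 4 = -36 cm
4–5 s: -1 × 1 = -1 cm
5–8 s: 2 × 3 = 6 cm
Net displacement = -31 cm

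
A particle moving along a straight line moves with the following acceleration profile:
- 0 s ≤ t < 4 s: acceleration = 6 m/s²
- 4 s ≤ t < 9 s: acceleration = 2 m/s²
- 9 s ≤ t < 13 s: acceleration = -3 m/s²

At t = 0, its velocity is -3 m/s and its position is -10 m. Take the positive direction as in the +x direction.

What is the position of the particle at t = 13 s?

On each constant-a segment, Δv = aΔt and Δx = v₀Δt + ½aΔt²; chain segment to segment.
0–4 s: v starts -3 m/s; Δx = -3·4 + ½·6·4² = 36 m; v ends 21 m/s.
4–9 s: v starts 21 m/s; Δx = 21·5 + ½·2·5² = 130 m; v ends 31 m/s.
9–13 s: v starts 31 m/s; Δx = 31·4 + ½·-3·4² = 100 m; v ends 19 m/s.
x(13) = -10 + Σ Δx = 256 m.

256 m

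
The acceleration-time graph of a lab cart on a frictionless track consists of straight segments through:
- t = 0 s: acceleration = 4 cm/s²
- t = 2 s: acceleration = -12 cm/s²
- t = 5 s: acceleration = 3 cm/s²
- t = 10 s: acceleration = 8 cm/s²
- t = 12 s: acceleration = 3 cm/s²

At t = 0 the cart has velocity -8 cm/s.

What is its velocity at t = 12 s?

Δv equals the area under the a-t graph; then v = v₀ + Δv.
0–2 s: ½(4 + -12)(2) = -8 cm/s
2–5 s: ½(-12 + 3)(3) = -13.5 cm/s
5–10 s: ½(3 + 8)(5) = 27.5 cm/s
10–12 s: ½(8 + 3)(2) = 11 cm/s
Δv = 17 cm/s, so v(12) = -8 + (17) = 9 cm/s.

9 cm/s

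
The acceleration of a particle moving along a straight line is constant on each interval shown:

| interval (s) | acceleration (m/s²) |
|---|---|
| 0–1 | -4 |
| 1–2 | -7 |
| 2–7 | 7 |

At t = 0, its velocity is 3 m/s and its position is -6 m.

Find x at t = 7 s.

On each constant-a segment, Δv = aΔt and Δx = v₀Δt + ½aΔt²; chain segment to segment.
0–1 s: v starts 3 m/s; Δx = 3·1 + ½·-4·1² = 1 m; v ends -1 m/s.
1–2 s: v starts -1 m/s; Δx = -1·1 + ½·-7·1² = -4.5 m; v ends -8 m/s.
2–7 s: v starts -8 m/s; Δx = -8·5 + ½·7·5² = 47.5 m; v ends 27 m/s.
x(7) = -6 + Σ Δx = 38 m.

38 m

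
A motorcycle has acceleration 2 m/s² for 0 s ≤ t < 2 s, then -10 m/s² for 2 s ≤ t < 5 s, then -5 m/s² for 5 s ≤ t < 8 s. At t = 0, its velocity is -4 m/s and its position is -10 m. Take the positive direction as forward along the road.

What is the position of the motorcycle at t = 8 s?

On each constant-a segment, Δv = aΔt and Δx = v₀Δt + ½aΔt²; chain segment to segment.
0–2 s: v starts -4 m/s; Δx = -4·2 + ½·2·2² = -4 m; v ends 0 m/s.
2–5 s: v starts 0 m/s; Δx = 0·3 + ½·-10·3² = -45 m; v ends -30 m/s.
5–8 s: v starts -30 m/s; Δx = -30·3 + ½·-5·3² = -112.5 m; v ends -45 m/s.
x(8) = -10 + Σ Δx = -171.5 m.

-171.5 m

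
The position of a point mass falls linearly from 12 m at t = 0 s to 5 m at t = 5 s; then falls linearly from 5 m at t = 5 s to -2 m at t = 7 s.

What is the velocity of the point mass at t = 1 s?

Velocity is the slope of the x-t graph on 0–5 s: (5 − 12)/(5 − 0) = -1.4 m/s.

-1.4 m/s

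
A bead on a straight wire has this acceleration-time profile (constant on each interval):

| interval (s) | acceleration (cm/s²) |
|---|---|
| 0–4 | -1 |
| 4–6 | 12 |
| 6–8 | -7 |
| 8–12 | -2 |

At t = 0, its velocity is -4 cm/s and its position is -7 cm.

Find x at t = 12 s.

-13 cm

On each constant-a segment, Δv = aΔt and Δx = v₀Δt + ½aΔt²; chain segment to segment.
0–4 s: v starts -4 cm/s; Δx = -4·4 + ½·-1·4² = -24 cm; v ends -8 cm/s.
4–6 s: v starts -8 cm/s; Δx = -8·2 + ½·12·2² = 8 cm; v ends 16 cm/s.
6–8 s: v starts 16 cm/s; Δx = 16·2 + ½·-7·2² = 18 cm; v ends 2 cm/s.
8–12 s: v starts 2 cm/s; Δx = 2·4 + ½·-2·4² = -8 cm; v ends -6 cm/s.
x(12) = -7 + Σ Δx = -13 cm.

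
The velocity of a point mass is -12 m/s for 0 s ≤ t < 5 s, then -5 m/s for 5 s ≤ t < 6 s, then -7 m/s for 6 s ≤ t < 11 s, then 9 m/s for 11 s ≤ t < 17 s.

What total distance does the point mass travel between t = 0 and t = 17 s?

154 m

Total distance travelled is ∫|v| dt — sum the magnitudes of each area piece.
0–5 s: |-12| × 5 = 60 m
5–6 s: |-5| × 1 = 5 m
6–11 s: |-7| × 5 = 35 m
11–17 s: |9| × 6 = 54 m
Total distance = 154 m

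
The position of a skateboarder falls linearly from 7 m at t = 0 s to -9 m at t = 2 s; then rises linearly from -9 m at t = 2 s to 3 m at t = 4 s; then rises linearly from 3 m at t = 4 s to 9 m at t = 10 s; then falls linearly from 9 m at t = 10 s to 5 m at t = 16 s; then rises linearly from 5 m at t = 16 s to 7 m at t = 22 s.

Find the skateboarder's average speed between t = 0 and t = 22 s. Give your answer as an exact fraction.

Average speed = (total path length)/(elapsed time); on a piecewise-linear x-t graph the path length is Σ|Δx|.
0–2 s: |Δx| = |-9 − 7| = 16 m
2–4 s: |Δx| = |3 − -9| = 12 m
4–10 s: |Δx| = |9 − 3| = 6 m
10–16 s: |Δx| = |5 − 9| = 4 m
16–22 s: |Δx| = |7 − 5| = 2 m
Total path = 40 m; average speed = 40/22 = 20/11 m/s.

20/11 m/s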